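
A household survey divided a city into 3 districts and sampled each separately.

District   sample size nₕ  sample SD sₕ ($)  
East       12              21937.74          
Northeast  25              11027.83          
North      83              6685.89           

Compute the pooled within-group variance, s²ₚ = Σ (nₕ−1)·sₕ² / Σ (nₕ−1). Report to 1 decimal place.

Degrees of freedom: 11 + 24 + 82 = 117.
Σ(nₕ−1)sₕ² = 11·481264436.3076 + 24·121613034.5089 + 82·44701125.0921 = 11878113885.1494.
s²ₚ = 11878113885.1494 / 117 = 101522340.899... → 101522340.9.

101522340.9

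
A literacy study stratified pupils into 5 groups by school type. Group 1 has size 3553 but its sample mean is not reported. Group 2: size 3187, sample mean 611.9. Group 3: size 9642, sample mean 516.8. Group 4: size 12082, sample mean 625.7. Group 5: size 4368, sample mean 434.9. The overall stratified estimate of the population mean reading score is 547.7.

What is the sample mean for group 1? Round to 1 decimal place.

N = 3553 + 3187 + 9642 + 12082 + 4368 = 32832.
Overall total = μ·N = 547.7·32832 = 17982086.4.
Subtract the known strata: 3187·611.9 + 9642·516.8 + 12082·625.7 + 4368·434.9 = 16392461.5.
Remaining total for group 1: 17982086.4 − 16392461.5 = 1589624.9.
Divide by its size: 1589624.9 / 3553 = 447.404... → 447.4.

447.4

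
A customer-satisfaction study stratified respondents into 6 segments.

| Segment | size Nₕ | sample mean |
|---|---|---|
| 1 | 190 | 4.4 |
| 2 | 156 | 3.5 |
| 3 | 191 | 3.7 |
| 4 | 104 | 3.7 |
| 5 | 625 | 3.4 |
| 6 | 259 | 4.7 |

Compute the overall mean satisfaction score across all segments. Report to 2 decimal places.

N = 190 + 156 + 191 + 104 + 625 + 259 = 1525.
Overall mean = Σ (Nₕ/N)·x̄ₕ — weight by population share, not a simple average.
Σ Nₕx̄ₕ = 190·4.4 + 156·3.5 + 191·3.7 + 104·3.7 + 625·3.4 + 259·4.7 = 836 + 546 + 706.7 + 384.8 + 2125 + 1217.3 = 5815.8.
Divide by N: 5815.8 / 1525 = 3.8136... → 3.81.

3.81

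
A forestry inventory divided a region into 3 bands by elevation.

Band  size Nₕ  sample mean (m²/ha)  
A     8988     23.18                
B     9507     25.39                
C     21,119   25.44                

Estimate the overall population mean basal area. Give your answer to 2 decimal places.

x̄_st = (Σ Nₕx̄ₕ) / (Σ Nₕ) = (8988·23.18 + 9507·25.39 + 21119·25.44) / 39614
= 986991.93 / 39614 = 24.9152... → 24.92.

24.92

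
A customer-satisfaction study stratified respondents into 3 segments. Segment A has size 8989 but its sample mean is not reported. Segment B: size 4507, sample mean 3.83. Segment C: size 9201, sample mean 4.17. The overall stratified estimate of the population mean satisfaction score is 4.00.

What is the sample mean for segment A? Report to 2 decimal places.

N = 8989 + 4507 + 9201 = 22697.
Overall total = μ·N = 4.00·22697 = 90788.
Subtract the known strata: 4507·3.83 + 9201·4.17 = 55629.98.
Remaining total for segment A: 90788 − 55629.98 = 35158.02.
Divide by its size: 35158.02 / 8989 = 3.9112... → 3.91.

3.91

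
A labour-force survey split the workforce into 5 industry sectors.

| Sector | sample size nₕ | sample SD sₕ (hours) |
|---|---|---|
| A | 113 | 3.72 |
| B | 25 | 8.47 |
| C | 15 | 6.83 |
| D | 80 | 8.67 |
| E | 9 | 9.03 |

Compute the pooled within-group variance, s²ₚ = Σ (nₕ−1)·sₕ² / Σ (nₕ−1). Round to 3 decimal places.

A: (113−1)·3.72² = 112·13.8384 = 1549.9008
B: (25−1)·8.47² = 24·71.7409 = 1721.7816
C: (15−1)·6.83² = 14·46.6489 = 653.0846
D: (80−1)·8.67² = 79·75.1689 = 5938.3431
E: (9−1)·9.03² = 8·81.5409 = 652.3272
Numerator = 10515.4373; denominator = Σ(nₕ−1) = 237.
s²ₚ = 10515.4373/237 = 44.36893... → 44.369.

44.369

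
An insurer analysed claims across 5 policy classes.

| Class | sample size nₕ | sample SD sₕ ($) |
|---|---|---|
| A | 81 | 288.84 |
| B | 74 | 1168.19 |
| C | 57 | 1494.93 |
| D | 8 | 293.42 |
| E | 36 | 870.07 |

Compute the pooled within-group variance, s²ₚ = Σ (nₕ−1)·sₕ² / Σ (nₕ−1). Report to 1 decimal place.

A: (81−1)·288.84² = 80·83428.5456 = 6674283.648
B: (74−1)·1168.19² = 73·1364667.8761 = 99620754.9553
C: (57−1)·1494.93² = 56·2234815.7049 = 125149679.4744
D: (8−1)·293.42² = 7·86095.2964 = 602667.0748
E: (36−1)·870.07² = 35·757021.8049 = 26495763.1715
Numerator = 258543148.324; denominator = Σ(nₕ−1) = 251.
s²ₚ = 258543148.324/251 = 1030052.384... → 1030052.4.

1030052.4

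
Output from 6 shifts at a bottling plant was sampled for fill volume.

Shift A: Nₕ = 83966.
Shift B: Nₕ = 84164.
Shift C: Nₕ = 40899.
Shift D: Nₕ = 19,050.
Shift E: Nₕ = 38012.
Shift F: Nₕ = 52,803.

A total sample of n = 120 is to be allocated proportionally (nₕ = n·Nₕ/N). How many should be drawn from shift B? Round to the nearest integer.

32

Share of shift B = 84164/318894 = 0.26392.
Allocate 120 × 0.26392 = 31.671... → 32.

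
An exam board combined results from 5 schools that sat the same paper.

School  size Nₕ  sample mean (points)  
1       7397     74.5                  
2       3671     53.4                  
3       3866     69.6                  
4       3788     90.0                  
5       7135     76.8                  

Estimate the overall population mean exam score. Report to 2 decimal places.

73.68

x̄_st = (Σ Nₕx̄ₕ) / (Σ Nₕ) = (7397·74.5 + 3671·53.4 + 3866·69.6 + 3788·90.0 + 7135·76.8) / 25857
= 1905069.5 / 25857 = 73.6771... → 73.68.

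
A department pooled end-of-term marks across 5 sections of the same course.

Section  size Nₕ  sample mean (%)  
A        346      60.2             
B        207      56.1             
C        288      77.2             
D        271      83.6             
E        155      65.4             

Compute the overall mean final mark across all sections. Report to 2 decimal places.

x̄_st = (Σ Nₕx̄ₕ) / (Σ Nₕ) = (346·60.2 + 207·56.1 + 288·77.2 + 271·83.6 + 155·65.4) / 1267
= 87468.1 / 1267 = 69.0356... → 69.04.

69.04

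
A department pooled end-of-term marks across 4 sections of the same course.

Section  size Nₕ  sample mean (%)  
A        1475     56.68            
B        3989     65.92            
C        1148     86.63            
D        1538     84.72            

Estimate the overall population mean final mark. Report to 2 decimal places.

x̄_st = (Σ Nₕx̄ₕ) / (Σ Nₕ) = (1475·56.68 + 3989·65.92 + 1148·86.63 + 1538·84.72) / 8150
= 576308.48 / 8150 = 70.7127... → 70.71.

70.71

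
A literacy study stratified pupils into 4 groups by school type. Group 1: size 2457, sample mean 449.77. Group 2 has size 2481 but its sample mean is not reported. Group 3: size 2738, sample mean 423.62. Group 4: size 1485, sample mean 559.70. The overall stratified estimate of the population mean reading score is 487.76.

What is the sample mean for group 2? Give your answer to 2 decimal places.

Σ Nₕx̄ₕ = N·μ, so 2481·x̄_2 = 9161·487.76 − (2457·449.77 + 2738·423.62 + 1485·559.70).
= 4468369.36 − 3096110.95 = 1372258.41.
x̄_2 = 1372258.41 / 2481 = 553.1070... → 553.11.

553.11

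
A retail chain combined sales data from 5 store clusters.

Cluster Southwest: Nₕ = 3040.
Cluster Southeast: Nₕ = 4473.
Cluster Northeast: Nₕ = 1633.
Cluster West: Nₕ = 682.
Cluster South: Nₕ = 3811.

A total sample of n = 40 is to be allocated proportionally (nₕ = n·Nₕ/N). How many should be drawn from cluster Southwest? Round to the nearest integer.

N = 3040 + 4473 + 1633 + 682 + 3811 = 13639.
n_Southwest = 40·3040/13639 = 8.916... → 9.

9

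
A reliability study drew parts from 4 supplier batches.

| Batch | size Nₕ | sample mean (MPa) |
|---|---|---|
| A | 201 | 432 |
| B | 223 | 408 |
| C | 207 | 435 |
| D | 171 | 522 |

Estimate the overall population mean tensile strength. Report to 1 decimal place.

N = 201 + 223 + 207 + 171 = 802.
The stratified mean weights each stratum mean by its population share Nₕ/N.
Σ Nₕx̄ₕ = 201·432 + 223·408 + 207·435 + 171·522 = 86832 + 90984 + 90045 + 89262 = 357123.
Divide by N: 357123 / 802 = 445.291... → 445.3.

445.3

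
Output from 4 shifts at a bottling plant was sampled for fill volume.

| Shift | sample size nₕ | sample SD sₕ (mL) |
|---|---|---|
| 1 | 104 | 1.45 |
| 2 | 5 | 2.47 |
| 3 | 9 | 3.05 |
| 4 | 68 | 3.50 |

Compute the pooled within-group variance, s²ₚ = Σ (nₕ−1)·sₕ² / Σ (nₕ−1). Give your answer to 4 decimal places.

1: (104−1)·1.45² = 103·2.1025 = 216.5575
2: (5−1)·2.47² = 4·6.1009 = 24.4036
3: (9−1)·3.05² = 8·9.3025 = 74.42
4: (68−1)·3.50² = 67·12.25 = 820.75
Numerator = 1136.1311; denominator = Σ(nₕ−1) = 182.
s²ₚ = 1136.1311/182 = 6.242479... → 6.2425.

6.2425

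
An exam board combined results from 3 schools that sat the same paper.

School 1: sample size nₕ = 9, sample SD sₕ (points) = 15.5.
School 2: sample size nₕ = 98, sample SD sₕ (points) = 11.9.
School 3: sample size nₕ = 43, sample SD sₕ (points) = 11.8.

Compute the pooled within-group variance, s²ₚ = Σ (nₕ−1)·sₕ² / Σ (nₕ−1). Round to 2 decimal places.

146.30

Degrees of freedom: 8 + 97 + 42 = 147.
Σ(nₕ−1)sₕ² = 8·240.25 + 97·141.61 + 42·139.24 = 21506.25.
s²ₚ = 21506.25 / 147 = 146.3010... → 146.30.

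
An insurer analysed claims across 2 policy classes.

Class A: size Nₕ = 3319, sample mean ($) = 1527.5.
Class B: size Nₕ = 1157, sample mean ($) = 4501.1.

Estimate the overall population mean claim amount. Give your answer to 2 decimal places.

2296.15

N = 3319 + 1157 = 4476.
The stratified mean weights each stratum mean by its population share Nₕ/N.
Σ Nₕx̄ₕ = 3319·1527.5 + 1157·4501.1 = 5069772.5 + 5207772.7 = 10277545.2.
Divide by N: 10277545.2 / 4476 = 2296.1450... → 2296.15.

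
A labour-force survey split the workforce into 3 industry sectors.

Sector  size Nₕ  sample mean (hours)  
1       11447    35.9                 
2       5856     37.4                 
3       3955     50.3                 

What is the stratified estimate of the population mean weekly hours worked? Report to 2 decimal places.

x̄_st = (Σ Nₕx̄ₕ) / (Σ Nₕ) = (11447·35.9 + 5856·37.4 + 3955·50.3) / 21258
= 828898.2 / 21258 = 38.9923... → 38.99.

38.99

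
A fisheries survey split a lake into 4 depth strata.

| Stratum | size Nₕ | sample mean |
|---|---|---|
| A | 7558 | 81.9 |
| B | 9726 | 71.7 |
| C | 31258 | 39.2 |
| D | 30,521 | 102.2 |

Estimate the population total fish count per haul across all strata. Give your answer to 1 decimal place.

5660914.2

A: 7558·81.9 = 619000.2
B: 9726·71.7 = 697354.2
C: 31258·39.2 = 1225313.6
D: 30521·102.2 = 3119246.2
τ̂ = Σ Nₕx̄ₕ = 5660914.2.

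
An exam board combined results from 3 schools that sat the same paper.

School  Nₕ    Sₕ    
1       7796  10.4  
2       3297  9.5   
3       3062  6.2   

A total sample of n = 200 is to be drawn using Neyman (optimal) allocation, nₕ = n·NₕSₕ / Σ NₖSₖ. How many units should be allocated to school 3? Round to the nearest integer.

1: NₕSₕ = 7796·10.4 = 81078.4
2: NₕSₕ = 3297·9.5 = 31321.5
3: NₕSₕ = 3062·6.2 = 18984.4
Σ NₕSₕ = 131384.3.
n_3 = 200·18984.4/131384.3 = 28.899... → 29.

29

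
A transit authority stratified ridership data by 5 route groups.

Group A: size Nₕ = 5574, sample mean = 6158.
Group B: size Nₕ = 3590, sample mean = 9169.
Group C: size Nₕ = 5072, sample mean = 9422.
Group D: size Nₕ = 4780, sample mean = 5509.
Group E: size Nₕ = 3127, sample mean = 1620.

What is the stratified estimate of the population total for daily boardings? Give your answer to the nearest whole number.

146428546

Estimate total by summing Nₕ·x̄ₕ over strata.
5574·6158 + 3590·9169 + 5072·9422 + 4780·5509 + 3127·1620 = 34324692 + 32916710 + 47788384 + 26333020 + 5065740 = 146428546.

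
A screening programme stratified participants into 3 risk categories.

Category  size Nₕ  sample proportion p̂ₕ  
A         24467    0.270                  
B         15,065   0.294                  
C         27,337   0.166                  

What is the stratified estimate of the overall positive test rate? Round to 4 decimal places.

0.2329

N = 24467 + 15065 + 27337 = 66869.
Overall proportion = Σ (Nₕ/N)·p̂ₕ.
Σ Nₕp̂ₕ = 6606.09 + 4429.11 + 4537.942 = 15573.142.
15573.142 / 66869 = 0.232890... → 0.2329.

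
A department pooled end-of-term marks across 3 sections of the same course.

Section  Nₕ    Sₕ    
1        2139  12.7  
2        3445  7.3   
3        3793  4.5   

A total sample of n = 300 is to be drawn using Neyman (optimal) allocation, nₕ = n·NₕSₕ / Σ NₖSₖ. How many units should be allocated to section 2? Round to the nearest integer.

Σ NₕSₕ = 2139·12.7 + 3445·7.3 + 3793·4.5 = 69382.3.
Share for 2: 25148.5/69382.3 = 0.36246.
n_2 = 300 × 0.36246 = 108.739... → 109.

109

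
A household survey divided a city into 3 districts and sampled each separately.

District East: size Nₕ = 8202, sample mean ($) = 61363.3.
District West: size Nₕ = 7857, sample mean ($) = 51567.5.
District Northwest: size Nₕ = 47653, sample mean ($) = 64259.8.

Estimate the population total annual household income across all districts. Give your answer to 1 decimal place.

3970639883.5

Estimate total by summing Nₕ·x̄ₕ over strata.
8202·61363.3 + 7857·51567.5 + 47653·64259.8 = 503301786.6 + 405165847.5 + 3062172249.4 = 3970639883.5.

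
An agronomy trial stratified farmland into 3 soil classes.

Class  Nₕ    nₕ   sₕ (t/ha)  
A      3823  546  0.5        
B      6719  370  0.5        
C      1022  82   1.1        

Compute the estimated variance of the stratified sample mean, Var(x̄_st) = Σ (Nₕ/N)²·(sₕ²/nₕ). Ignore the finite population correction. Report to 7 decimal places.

0.0003934

N = 11564. Term for each stratum: Wₕ²sₕ²/nₕ.
Var(x̄_st) = 0.0000500426 + 0.0002281032 + 0.0001152543 = 0.0003934001 → 0.0003934.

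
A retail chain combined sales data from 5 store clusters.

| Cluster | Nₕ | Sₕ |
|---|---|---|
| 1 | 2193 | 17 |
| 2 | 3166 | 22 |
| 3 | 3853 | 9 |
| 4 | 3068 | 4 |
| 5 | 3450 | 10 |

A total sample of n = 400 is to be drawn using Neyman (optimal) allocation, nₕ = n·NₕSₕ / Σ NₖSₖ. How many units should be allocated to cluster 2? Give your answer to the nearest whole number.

148

Σ NₕSₕ = 2193·17 + 3166·22 + 3853·9 + 3068·4 + 3450·10 = 188382.
Share for 2: 69652/188382 = 0.36974.
n_2 = 400 × 0.36974 = 147.895... → 148.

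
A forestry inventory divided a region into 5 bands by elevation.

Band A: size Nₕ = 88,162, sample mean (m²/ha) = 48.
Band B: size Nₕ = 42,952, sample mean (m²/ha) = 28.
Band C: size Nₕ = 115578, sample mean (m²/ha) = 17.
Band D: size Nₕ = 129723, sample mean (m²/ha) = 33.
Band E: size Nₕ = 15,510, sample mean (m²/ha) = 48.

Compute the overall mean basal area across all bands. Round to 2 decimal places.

31.70

x̄_st = (Σ Nₕx̄ₕ) / (Σ Nₕ) = (88162·48 + 42952·28 + 115578·17 + 129723·33 + 15510·48) / 391925
= 12424597 / 391925 = 31.7015... → 31.70.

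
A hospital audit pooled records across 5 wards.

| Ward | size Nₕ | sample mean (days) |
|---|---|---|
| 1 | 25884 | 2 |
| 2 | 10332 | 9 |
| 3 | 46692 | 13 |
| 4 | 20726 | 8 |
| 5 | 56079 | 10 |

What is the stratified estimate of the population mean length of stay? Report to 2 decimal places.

x̄_st = (Σ Nₕx̄ₕ) / (Σ Nₕ) = (25884·2 + 10332·9 + 46692·13 + 20726·8 + 56079·10) / 159713
= 1478350 / 159713 = 9.2563... → 9.26.

9.26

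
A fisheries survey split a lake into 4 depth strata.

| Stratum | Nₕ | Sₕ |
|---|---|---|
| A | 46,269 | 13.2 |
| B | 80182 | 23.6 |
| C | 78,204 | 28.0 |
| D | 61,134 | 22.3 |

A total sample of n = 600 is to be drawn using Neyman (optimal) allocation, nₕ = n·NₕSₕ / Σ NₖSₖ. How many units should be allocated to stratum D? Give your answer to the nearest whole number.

A: NₕSₕ = 46269·13.2 = 610750.8
B: NₕSₕ = 80182·23.6 = 1892295.2
C: NₕSₕ = 78204·28.0 = 2189712
D: NₕSₕ = 61134·22.3 = 1363288.2
Σ NₕSₕ = 6056046.2.
n_D = 600·1363288.2/6056046.2 = 135.067... → 135.

135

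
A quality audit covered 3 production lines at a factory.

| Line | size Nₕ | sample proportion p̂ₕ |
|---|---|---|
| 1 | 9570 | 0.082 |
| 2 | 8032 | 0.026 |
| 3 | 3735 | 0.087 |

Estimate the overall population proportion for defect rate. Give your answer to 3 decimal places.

0.062

Wₕ = Nₕ/N with N = 21337: 0.4485, 0.3764, 0.1750.
p̂_st = 0.4485·0.082 + 0.3764·0.026 + 0.1750·0.087 ≈ 0.06179... → 0.062.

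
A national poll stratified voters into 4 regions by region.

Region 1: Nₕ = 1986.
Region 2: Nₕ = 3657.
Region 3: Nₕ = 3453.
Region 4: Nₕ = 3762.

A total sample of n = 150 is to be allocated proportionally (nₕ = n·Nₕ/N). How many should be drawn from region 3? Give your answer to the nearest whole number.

N = 1986 + 3657 + 3453 + 3762 = 12858.
n_3 = 150·3453/12858 = 40.282... → 40.

40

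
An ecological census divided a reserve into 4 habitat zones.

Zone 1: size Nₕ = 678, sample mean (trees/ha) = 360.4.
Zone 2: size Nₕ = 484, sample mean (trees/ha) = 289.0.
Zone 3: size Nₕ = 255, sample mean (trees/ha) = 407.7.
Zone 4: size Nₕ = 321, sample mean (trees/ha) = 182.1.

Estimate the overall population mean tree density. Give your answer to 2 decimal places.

314.53

N = 1738; weights Wₕ = Nₕ/N = (0.3901, 0.2785, 0.1467, 0.1847).
x̄_st = Σ Wₕ·x̄ₕ = 0.3901·360.4 + 0.2785·289.0 + 0.1467·407.7 + 0.1847·182.1 ≈ 314.5252...
→ 314.53.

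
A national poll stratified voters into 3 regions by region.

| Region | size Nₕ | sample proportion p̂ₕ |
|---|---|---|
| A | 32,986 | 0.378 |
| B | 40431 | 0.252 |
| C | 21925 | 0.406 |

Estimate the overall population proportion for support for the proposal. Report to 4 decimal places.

Wₕ = Nₕ/N with N = 95342: 0.3460, 0.4241, 0.2300.
p̂_st = 0.3460·0.378 + 0.4241·0.252 + 0.2300·0.406 ≈ 0.331007... → 0.3310.

0.3310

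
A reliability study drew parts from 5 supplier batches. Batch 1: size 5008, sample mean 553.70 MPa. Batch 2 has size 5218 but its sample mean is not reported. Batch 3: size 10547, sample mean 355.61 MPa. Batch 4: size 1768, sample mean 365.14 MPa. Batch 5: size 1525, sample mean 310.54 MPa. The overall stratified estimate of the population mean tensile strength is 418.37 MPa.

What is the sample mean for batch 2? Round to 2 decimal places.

464.89

N = 5008 + 5218 + 10547 + 1768 + 1525 = 24066.
Overall total = μ·N = 418.37·24066 = 10068492.42.
Subtract the known strata: 5008·553.70 + 10547·355.61 + 1768·365.14 + 1525·310.54 = 7642689.29.
Remaining total for batch 2: 10068492.42 − 7642689.29 = 2425803.13.
Divide by its size: 2425803.13 / 5218 = 464.8914... → 464.89.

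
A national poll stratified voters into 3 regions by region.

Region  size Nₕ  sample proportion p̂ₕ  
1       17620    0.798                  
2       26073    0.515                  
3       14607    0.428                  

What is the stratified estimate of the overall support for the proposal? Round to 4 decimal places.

N = 17620 + 26073 + 14607 = 58300.
Overall proportion = Σ (Nₕ/N)·p̂ₕ.
Σ Nₕp̂ₕ = 14060.76 + 13427.595 + 6251.796 = 33740.151.
33740.151 / 58300 = 0.578733... → 0.5787.

0.5787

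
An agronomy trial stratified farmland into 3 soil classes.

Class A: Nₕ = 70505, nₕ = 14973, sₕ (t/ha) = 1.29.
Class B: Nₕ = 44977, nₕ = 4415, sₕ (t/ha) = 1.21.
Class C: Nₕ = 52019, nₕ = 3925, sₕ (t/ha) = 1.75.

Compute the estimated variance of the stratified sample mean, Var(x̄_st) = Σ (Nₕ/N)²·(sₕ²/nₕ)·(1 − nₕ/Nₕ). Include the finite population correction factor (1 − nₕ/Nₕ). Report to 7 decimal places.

0.0001066

N = 167501. Term for each stratum: Wₕ²sₕ²/nₕ·(1−nₕ/Nₕ).
Var(x̄_st) = 0.0000155095 + 0.0000215633 + 0.0000695752 = 0.0001066480 → 0.0001066.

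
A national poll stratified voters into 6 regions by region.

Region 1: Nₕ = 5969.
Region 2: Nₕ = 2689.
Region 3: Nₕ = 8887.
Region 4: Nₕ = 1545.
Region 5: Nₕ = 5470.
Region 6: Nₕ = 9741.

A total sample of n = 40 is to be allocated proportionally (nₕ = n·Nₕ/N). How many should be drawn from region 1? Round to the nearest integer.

7

Share of region 1 = 5969/34301 = 0.17402.
Allocate 40 × 0.17402 = 6.961... → 7.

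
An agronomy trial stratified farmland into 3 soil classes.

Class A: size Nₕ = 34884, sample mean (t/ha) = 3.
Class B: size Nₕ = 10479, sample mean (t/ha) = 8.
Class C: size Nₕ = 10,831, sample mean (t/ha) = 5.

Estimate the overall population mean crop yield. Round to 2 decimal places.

N = 34884 + 10479 + 10831 = 56194.
The stratified mean weights each stratum mean by its population share Nₕ/N.
Σ Nₕx̄ₕ = 34884·3 + 10479·8 + 10831·5 = 104652 + 83832 + 54155 = 242639.
Divide by N: 242639 / 56194 = 4.3179... → 4.32.

4.32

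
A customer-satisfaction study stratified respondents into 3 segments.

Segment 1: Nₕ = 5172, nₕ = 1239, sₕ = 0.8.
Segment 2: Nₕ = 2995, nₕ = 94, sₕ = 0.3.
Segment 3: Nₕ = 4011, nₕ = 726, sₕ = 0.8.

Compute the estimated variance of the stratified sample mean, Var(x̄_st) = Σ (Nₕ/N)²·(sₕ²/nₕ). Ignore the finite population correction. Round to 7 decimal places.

0.0002467

N = 12178; Wₕ = Nₕ/N.
segment 1: (5172/12178)²·0.8²/1239 = 0.0000931695
segment 2: (2995/12178)²·0.3²/94 = 0.0000579104
segment 3: (4011/12178)²·0.8²/726 = 0.0000956306
Sum = 0.0002467104 → 0.0002467.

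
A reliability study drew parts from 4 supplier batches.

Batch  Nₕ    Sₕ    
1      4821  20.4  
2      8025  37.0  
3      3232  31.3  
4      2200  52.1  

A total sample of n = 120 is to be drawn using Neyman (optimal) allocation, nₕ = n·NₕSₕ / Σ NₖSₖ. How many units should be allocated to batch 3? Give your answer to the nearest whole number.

Σ NₕSₕ = 4821·20.4 + 8025·37.0 + 3232·31.3 + 2200·52.1 = 611055.
Share for 3: 101161.6/611055 = 0.16555.
n_3 = 120 × 0.16555 = 19.866... → 20.

20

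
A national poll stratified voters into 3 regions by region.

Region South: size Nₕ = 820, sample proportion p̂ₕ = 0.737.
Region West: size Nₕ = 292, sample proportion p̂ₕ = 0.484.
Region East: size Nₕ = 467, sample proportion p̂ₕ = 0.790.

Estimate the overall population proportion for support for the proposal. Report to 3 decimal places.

0.706

Wₕ = Nₕ/N with N = 1579: 0.5193, 0.1849, 0.2958.
p̂_st = 0.5193·0.737 + 0.1849·0.484 + 0.2958·0.790 ≈ 0.70589... → 0.706.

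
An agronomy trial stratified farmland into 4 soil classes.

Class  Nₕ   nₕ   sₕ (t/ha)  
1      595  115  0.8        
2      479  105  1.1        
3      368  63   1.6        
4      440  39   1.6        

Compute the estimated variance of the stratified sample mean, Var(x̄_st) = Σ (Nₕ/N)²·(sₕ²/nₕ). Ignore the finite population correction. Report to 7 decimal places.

0.0064443

N = 1882; Wₕ = Nₕ/N.
class 1: (595/1882)²·0.8²/115 = 0.0005562587
class 2: (479/1882)²·1.1²/105 = 0.0007464966
class 3: (368/1882)²·1.6²/63 = 0.0015536594
class 4: (440/1882)²·1.6²/39 = 0.0035879094
Sum = 0.0064443242 → 0.0064443.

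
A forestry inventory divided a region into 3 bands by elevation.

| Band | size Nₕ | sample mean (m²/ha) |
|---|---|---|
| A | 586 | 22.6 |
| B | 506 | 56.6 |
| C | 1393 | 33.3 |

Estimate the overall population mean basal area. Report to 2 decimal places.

N = 2485; weights Wₕ = Nₕ/N = (0.2358, 0.2036, 0.5606).
x̄_st = Σ Wₕ·x̄ₕ = 0.2358·22.6 + 0.2036·56.6 + 0.5606·33.3 ≈ 35.5212...
→ 35.52.

35.52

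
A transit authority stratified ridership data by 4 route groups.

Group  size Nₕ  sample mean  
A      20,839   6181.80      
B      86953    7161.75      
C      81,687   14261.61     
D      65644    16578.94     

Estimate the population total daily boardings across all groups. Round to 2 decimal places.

3004854251.38

A: 20839·6181.80 = 128822530.2
B: 86953·7161.75 = 622735647.75
C: 81687·14261.61 = 1164988136.07
D: 65644·16578.94 = 1088307937.36
τ̂ = Σ Nₕx̄ₕ = 3004854251.38.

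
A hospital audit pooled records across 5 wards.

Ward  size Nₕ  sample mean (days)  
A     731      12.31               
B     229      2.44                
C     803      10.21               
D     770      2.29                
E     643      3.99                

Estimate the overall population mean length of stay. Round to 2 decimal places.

N = 3176; weights Wₕ = Nₕ/N = (0.2302, 0.0721, 0.2528, 0.2424, 0.2025).
x̄_st = Σ Wₕ·x̄ₕ = 0.2302·12.31 + 0.0721·2.44 + 0.2528·10.21 + 0.2424·2.29 + 0.2025·3.99 ≈ 6.9537...
→ 6.95.

6.95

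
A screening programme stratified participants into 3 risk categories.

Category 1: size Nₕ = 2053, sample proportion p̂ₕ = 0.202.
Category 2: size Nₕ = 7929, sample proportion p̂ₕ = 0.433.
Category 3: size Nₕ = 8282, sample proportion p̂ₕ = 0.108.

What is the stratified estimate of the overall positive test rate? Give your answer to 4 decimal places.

Wₕ = Nₕ/N with N = 18264: 0.1124, 0.4341, 0.4535.
p̂_st = 0.1124·0.202 + 0.4341·0.433 + 0.4535·0.108 ≈ 0.259659... → 0.2597.

0.2597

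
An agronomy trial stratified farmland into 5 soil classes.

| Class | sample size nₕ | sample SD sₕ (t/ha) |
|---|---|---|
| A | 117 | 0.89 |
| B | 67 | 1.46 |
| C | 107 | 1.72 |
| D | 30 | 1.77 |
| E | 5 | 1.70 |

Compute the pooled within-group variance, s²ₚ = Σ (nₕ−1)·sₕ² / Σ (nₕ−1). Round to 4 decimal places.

A: (117−1)·0.89² = 116·0.7921 = 91.8836
B: (67−1)·1.46² = 66·2.1316 = 140.6856
C: (107−1)·1.72² = 106·2.9584 = 313.5904
D: (30−1)·1.77² = 29·3.1329 = 90.8541
E: (5−1)·1.70² = 4·2.89 = 11.56
Numerator = 648.5737; denominator = Σ(nₕ−1) = 321.
s²ₚ = 648.5737/321 = 2.020479... → 2.0205.

2.0205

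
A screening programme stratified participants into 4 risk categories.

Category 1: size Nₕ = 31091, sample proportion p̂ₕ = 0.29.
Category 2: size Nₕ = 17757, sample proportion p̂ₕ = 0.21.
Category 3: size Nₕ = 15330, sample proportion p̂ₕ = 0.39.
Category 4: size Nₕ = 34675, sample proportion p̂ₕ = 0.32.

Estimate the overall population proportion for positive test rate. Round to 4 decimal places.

0.3017

N = 31091 + 17757 + 15330 + 34675 = 98853.
Overall proportion = Σ (Nₕ/N)·p̂ₕ.
Σ Nₕp̂ₕ = 9016.39 + 3728.97 + 5978.7 + 11096 = 29820.06.
29820.06 / 98853 = 0.301661... → 0.3017.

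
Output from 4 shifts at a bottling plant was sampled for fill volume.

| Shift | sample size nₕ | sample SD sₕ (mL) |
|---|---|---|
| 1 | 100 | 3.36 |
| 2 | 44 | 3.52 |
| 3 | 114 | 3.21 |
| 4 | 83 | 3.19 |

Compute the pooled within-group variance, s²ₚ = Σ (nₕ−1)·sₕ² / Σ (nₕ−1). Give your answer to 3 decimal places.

Degrees of freedom: 99 + 43 + 113 + 82 = 337.
Σ(nₕ−1)sₕ² = 99·11.2896 + 43·12.3904 + 113·10.3041 + 82·10.1761 = 3649.2611.
s²ₚ = 3649.2611 / 337 = 10.82867... → 10.829.

10.829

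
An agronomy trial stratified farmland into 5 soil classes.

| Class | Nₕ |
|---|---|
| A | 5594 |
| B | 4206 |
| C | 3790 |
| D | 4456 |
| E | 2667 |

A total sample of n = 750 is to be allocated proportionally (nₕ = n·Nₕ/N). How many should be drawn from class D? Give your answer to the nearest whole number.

161

N = 5594 + 4206 + 3790 + 4456 + 2667 = 20713.
n_D = 750·4456/20713 = 161.348... → 161.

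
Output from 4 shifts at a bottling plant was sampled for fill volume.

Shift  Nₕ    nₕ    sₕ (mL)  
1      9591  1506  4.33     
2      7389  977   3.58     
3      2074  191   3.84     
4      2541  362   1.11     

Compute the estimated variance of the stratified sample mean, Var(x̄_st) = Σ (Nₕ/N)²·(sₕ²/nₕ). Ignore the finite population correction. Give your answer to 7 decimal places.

N = 21595; Wₕ = Nₕ/N.
shift 1: (9591/21595)²·4.33²/1506 = 0.0024556823
shift 2: (7389/21595)²·3.58²/977 = 0.0015358062
shift 3: (2074/21595)²·3.84²/191 = 0.0007120987
shift 4: (2541/21595)²·1.11²/362 = 0.0000471238
Sum = 0.0047507110 → 0.0047507.

0.0047507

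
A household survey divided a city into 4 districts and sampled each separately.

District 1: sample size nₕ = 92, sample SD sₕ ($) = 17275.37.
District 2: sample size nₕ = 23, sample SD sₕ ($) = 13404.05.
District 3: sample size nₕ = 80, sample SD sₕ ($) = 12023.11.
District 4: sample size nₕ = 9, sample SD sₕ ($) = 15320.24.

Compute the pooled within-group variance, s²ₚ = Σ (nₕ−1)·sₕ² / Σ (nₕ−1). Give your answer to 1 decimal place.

Degrees of freedom: 91 + 22 + 79 + 8 = 200.
Σ(nₕ−1)sₕ² = 91·298438408.6369 + 22·179668556.4025 + 79·144555174.0721 + 8·234709753.6576 = 44408140207.7696.
s²ₚ = 44408140207.7696 / 200 = 222040701.039... → 222040701.0.

222040701.0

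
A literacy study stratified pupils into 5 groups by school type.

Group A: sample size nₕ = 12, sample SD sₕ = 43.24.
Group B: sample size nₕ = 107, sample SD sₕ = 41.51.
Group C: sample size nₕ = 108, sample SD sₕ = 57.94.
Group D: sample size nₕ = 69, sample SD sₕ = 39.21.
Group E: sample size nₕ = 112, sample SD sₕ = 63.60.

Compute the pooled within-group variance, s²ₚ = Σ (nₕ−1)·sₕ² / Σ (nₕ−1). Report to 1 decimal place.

Degrees of freedom: 11 + 106 + 107 + 68 + 111 = 403.
Σ(nₕ−1)sₕ² = 11·1869.6976 + 106·1723.0801 + 107·3357.0436 + 68·1537.4241 + 111·4044.96 = 1115952.2282.
s²ₚ = 1115952.2282 / 403 = 2769.112... → 2769.1.

2769.1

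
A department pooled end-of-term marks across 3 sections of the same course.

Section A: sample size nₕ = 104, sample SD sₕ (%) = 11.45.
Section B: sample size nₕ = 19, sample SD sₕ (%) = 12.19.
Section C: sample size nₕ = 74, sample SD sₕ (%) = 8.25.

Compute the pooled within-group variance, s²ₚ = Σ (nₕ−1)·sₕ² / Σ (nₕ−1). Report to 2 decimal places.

A: (104−1)·11.45² = 103·131.1025 = 13503.5575
B: (19−1)·12.19² = 18·148.5961 = 2674.7298
C: (74−1)·8.25² = 73·68.0625 = 4968.5625
Numerator = 21146.8498; denominator = Σ(nₕ−1) = 194.
s²ₚ = 21146.8498/194 = 109.0044... → 109.00.

109.00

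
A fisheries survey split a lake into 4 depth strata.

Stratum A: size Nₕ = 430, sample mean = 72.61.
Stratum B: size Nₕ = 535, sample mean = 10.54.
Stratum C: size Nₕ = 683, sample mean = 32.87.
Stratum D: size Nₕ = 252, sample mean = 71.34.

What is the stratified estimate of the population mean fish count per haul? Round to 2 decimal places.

x̄_st = (Σ Nₕx̄ₕ) / (Σ Nₕ) = (430·72.61 + 535·10.54 + 683·32.87 + 252·71.34) / 1900
= 77289.09 / 1900 = 40.6785... → 40.68.

40.68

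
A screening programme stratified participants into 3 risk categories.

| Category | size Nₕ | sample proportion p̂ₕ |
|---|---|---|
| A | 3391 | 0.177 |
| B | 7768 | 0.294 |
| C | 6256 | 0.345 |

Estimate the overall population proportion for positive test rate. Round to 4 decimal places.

Wₕ = Nₕ/N with N = 17415: 0.1947, 0.4461, 0.3592.
p̂_st = 0.1947·0.177 + 0.4461·0.294 + 0.3592·0.345 ≈ 0.289539... → 0.2895.

0.2895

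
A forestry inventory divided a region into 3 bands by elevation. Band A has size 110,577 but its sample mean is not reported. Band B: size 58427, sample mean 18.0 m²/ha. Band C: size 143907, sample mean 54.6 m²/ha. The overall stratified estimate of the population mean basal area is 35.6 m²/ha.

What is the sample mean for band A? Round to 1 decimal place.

Σ Nₕx̄ₕ = N·μ, so 110577·x̄_A = 312911·35.6 − (58427·18.0 + 143907·54.6).
= 11139631.6 − 8909008.2 = 2230623.4.
x̄_A = 2230623.4 / 110577 = 20.173... → 20.2.

20.2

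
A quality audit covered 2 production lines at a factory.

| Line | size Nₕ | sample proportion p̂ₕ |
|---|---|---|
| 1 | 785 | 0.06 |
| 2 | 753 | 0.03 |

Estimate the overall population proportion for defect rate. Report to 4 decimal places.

Wₕ = Nₕ/N with N = 1538: 0.5104, 0.4896.
p̂_st = 0.5104·0.06 + 0.4896·0.03 ≈ 0.045312... → 0.0453.

0.0453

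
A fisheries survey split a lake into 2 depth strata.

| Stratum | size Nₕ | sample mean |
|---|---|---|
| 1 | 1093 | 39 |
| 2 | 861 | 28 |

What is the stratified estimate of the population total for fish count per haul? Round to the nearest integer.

1: 1093·39 = 42627
2: 861·28 = 24108
τ̂ = Σ Nₕx̄ₕ = 66735.

66735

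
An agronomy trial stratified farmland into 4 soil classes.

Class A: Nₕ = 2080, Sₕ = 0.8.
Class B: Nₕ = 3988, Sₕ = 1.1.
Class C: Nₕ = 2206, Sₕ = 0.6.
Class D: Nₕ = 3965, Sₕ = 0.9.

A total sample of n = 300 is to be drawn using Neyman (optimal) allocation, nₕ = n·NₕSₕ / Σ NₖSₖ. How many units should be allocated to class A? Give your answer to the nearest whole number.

46

A: NₕSₕ = 2080·0.8 = 1664
B: NₕSₕ = 3988·1.1 = 4386.8
C: NₕSₕ = 2206·0.6 = 1323.6
D: NₕSₕ = 3965·0.9 = 3568.5
Σ NₕSₕ = 10942.9.
n_A = 300·1664/10942.9 = 45.619... → 46.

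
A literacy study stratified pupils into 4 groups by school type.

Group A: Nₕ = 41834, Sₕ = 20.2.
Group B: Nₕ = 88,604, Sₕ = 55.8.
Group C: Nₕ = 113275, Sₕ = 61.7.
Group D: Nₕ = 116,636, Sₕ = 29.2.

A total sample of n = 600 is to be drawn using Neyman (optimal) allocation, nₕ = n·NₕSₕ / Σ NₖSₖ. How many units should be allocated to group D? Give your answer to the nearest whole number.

Σ NₕSₕ = 41834·20.2 + 88604·55.8 + 113275·61.7 + 116636·29.2 = 16183988.7.
Share for D: 3405771.2/16183988.7 = 0.21044.
n_D = 600 × 0.21044 = 126.264... → 126.

126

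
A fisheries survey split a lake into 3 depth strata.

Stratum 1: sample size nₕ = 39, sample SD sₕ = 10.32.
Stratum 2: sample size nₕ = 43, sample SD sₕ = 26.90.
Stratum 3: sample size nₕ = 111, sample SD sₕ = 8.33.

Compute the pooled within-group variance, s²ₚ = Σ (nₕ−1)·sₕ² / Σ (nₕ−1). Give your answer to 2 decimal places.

221.43

Degrees of freedom: 38 + 42 + 110 = 190.
Σ(nₕ−1)sₕ² = 38·106.5024 + 42·723.61 + 110·69.3889 = 42071.4902.
s²ₚ = 42071.4902 / 190 = 221.4289... → 221.43.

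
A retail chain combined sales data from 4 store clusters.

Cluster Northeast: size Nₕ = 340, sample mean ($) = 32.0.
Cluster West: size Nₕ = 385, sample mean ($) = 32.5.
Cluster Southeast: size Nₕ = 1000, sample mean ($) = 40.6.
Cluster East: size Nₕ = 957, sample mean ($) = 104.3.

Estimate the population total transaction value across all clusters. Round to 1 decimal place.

163807.6

Northeast: 340·32.0 = 10880
West: 385·32.5 = 12512.5
Southeast: 1000·40.6 = 40600
East: 957·104.3 = 99815.1
τ̂ = Σ Nₕx̄ₕ = 163807.6.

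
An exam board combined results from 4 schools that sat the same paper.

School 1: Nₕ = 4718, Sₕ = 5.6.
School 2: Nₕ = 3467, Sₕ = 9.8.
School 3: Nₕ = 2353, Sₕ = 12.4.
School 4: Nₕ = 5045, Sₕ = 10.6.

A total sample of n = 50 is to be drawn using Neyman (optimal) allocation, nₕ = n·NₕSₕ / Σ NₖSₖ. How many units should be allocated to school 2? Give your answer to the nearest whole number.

12

Σ NₕSₕ = 4718·5.6 + 3467·9.8 + 2353·12.4 + 5045·10.6 = 143051.6.
Share for 2: 33976.6/143051.6 = 0.23751.
n_2 = 50 × 0.23751 = 11.876... → 12.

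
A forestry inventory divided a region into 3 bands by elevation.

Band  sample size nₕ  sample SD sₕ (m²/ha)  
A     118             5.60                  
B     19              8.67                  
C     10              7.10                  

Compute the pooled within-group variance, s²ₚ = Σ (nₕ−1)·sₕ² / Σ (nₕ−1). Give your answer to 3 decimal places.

38.027

A: (118−1)·5.60² = 117·31.36 = 3669.12
B: (19−1)·8.67² = 18·75.1689 = 1353.0402
C: (10−1)·7.10² = 9·50.41 = 453.69
Numerator = 5475.8502; denominator = Σ(nₕ−1) = 144.
s²ₚ = 5475.8502/144 = 38.02674... → 38.027.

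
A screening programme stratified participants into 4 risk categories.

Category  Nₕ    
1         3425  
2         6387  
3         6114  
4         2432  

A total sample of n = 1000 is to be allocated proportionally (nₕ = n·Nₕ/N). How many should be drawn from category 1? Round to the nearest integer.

187

Share of category 1 = 3425/18358 = 0.18657.
Allocate 1000 × 0.18657 = 186.567... → 187.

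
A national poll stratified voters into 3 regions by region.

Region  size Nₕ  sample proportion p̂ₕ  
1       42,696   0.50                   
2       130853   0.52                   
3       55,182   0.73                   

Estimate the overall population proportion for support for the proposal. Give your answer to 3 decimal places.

Wₕ = Nₕ/N with N = 228731: 0.1867, 0.5721, 0.2413.
p̂_st = 0.1867·0.50 + 0.5721·0.52 + 0.2413·0.73 ≈ 0.56693... → 0.567.

0.567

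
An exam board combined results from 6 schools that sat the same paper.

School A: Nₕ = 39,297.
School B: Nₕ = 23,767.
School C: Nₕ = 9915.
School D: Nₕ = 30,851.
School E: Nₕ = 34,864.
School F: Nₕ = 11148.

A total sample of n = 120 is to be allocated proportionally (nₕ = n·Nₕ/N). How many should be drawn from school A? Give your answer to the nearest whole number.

31

N = 39297 + 23767 + 9915 + 30851 + 34864 + 11148 = 149842.
n_A = 120·39297/149842 = 31.471... → 31.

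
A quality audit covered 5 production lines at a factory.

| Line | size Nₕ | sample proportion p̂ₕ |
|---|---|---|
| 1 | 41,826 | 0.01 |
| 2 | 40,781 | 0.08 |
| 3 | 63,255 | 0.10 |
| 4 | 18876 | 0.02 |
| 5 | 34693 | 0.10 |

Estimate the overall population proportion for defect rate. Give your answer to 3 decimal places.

N = 41826 + 40781 + 63255 + 18876 + 34693 = 199431.
Overall proportion = Σ (Nₕ/N)·p̂ₕ.
Σ Nₕp̂ₕ = 418.26 + 3262.48 + 6325.5 + 377.52 + 3469.3 = 13853.06.
13853.06 / 199431 = 0.06946... → 0.069.

0.069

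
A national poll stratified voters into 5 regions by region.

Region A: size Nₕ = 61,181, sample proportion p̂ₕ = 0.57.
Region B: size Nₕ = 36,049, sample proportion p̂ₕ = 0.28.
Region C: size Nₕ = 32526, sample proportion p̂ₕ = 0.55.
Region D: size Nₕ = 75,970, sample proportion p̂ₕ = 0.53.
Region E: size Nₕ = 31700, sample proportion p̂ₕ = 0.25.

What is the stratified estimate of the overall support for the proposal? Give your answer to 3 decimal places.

0.468

N = 61181 + 36049 + 32526 + 75970 + 31700 = 237426.
Overall proportion = Σ (Nₕ/N)·p̂ₕ.
Σ Nₕp̂ₕ = 34873.17 + 10093.72 + 17889.3 + 40264.1 + 7925 = 111045.29.
111045.29 / 237426 = 0.46770... → 0.468.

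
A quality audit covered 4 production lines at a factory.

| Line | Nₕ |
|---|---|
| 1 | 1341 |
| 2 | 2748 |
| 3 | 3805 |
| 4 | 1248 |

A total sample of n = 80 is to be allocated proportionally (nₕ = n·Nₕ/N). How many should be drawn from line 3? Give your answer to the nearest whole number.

33

N = 1341 + 2748 + 3805 + 1248 = 9142.
n_3 = 80·3805/9142 = 33.297... → 33.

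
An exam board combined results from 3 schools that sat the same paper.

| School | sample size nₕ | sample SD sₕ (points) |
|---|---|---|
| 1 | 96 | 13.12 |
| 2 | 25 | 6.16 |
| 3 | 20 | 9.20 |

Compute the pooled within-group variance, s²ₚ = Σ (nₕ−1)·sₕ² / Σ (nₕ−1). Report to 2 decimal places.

Degrees of freedom: 95 + 24 + 19 = 138.
Σ(nₕ−1)sₕ² = 95·172.1344 + 24·37.9456 + 19·84.64 = 18871.6224.
s²ₚ = 18871.6224 / 138 = 136.7509... → 136.75.

136.75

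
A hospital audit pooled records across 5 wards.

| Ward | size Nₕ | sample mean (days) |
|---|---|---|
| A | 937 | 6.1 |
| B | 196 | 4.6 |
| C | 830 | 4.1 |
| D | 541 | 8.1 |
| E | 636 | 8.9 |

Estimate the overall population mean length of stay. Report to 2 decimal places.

6.39

x̄_st = (Σ Nₕx̄ₕ) / (Σ Nₕ) = (937·6.1 + 196·4.6 + 830·4.1 + 541·8.1 + 636·8.9) / 3140
= 20062.8 / 3140 = 6.3894... → 6.39.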